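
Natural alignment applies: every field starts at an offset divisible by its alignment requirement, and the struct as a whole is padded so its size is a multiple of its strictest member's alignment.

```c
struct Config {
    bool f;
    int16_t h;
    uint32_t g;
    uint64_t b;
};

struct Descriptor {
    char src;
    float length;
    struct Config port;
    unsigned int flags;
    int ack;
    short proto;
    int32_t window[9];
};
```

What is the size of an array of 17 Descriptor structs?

1224

Config: 0..1  f  (1B, 1-aligned); 1..2  -- padding (1B); 2..4  h  (2B, 2-aligned); 4..8  g  (4B, 4-aligned); 8..16  b  (8B, 8-aligned); sizeof = 16, alignof = 8
0..1  src  (1B, 1-aligned)
1..4  -- padding (3B)
4..8  length  (4B, 4-aligned)
8..24  port  (16B, 8-aligned)
24..28  flags  (4B, 4-aligned)
28..32  ack  (4B, 4-aligned)
32..34  proto  (2B, 2-aligned)
34..36  -- padding (2B)
36..72  window  (36B, 4-aligned)
sizeof = 72, alignof = 8
array of 17: 17 × 72 = 1224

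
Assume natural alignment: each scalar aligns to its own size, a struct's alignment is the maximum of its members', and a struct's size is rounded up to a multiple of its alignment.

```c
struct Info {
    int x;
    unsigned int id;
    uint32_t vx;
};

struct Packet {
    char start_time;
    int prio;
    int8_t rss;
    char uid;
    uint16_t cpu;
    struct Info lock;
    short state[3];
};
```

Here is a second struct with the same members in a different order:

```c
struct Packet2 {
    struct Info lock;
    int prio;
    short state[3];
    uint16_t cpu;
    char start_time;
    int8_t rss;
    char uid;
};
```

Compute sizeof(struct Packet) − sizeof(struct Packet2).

Info: @0: x [4B, align 4] → 4; @4: id [4B, align 4] → 8; @8: vx [4B, align 4] → 12; size 12, align 4
@0: start_time [1B, align 1] → 1
+3 pad (align 4)
@4: prio [4B, align 4] → 8
@8: rss [1B, align 1] → 9
@9: uid [1B, align 1] → 10
@10: cpu [2B, align 2] → 12
@12: lock [12B, align 4] → 24
@24: state [6B, align 2] → 30
+2 tail pad (align 4)
size 32, align 4
— Packet2 —
@0: lock [12B, align 4] → 12
@12: prio [4B, align 4] → 16
@16: state [6B, align 2] → 22
@22: cpu [2B, align 2] → 24
@24: start_time [1B, align 1] → 25
@25: rss [1B, align 1] → 26
@26: uid [1B, align 1] → 27
+1 tail pad (align 4)
size 28, align 4
32 − 28 = 4

4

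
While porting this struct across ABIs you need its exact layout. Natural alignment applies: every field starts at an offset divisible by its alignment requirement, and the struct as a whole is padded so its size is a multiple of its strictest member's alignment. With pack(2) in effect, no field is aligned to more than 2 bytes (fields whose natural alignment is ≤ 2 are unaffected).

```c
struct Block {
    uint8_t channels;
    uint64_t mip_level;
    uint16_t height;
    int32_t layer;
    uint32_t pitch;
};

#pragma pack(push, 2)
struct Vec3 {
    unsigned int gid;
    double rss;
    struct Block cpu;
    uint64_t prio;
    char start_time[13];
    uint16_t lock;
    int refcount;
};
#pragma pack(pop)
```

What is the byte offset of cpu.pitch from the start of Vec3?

36

Block: channels at 0 (size 1, align 1) → ends 1; pad 7 to align 8 for mip_level; mip_level at 8 (size 8, align 8) → ends 16; height at 16 (size 2, align 2) → ends 18; pad 2 to align 4 for layer; layer at 20 (size 4, align 4) → ends 24; pitch at 24 (size 4, align 4) → ends 28; tail pad 4 to reach multiple of 8; total 32 bytes, alignment 8
gid at 0 (size 4, align 2) → ends 4
rss at 4 (size 8, align 2) → ends 12
cpu at 12 (size 32, align 2) → ends 44
within Block: pitch at 24
12 + 24 = 36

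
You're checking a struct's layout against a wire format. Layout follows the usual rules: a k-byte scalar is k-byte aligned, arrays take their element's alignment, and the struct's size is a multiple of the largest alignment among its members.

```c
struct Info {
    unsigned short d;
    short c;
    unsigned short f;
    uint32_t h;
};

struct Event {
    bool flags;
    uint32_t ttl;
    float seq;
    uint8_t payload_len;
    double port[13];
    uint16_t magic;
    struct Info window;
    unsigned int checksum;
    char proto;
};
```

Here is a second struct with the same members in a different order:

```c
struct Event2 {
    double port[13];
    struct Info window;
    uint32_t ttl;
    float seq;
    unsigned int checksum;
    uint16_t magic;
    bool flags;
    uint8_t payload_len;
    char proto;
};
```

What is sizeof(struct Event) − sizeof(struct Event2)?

8

Info: d at 0 (size 2, align 2) → ends 2; c at 2 (size 2, align 2) → ends 4; f at 4 (size 2, align 2) → ends 6; pad 2 to align 4 for h; h at 8 (size 4, align 4) → ends 12; total 12 bytes, alignment 4
flags at 0 (size 1, align 1) → ends 1
pad 3 to align 4 for ttl
ttl at 4 (size 4, align 4) → ends 8
seq at 8 (size 4, align 4) → ends 12
payload_len at 12 (size 1, align 1) → ends 13
pad 3 to align 8 for port
port at 16 (size 104, align 8) → ends 120
magic at 120 (size 2, align 2) → ends 122
pad 2 to align 4 for window
window at 124 (size 12, align 4) → ends 136
checksum at 136 (size 4, align 4) → ends 140
proto at 140 (size 1, align 1) → ends 141
tail pad 3 to reach multiple of 8
total 144 bytes, alignment 8
— Event2 —
port at 0 (size 104, align 8) → ends 104
window at 104 (size 12, align 4) → ends 116
ttl at 116 (size 4, align 4) → ends 120
seq at 120 (size 4, align 4) → ends 124
checksum at 124 (size 4, align 4) → ends 128
magic at 128 (size 2, align 2) → ends 130
flags at 130 (size 1, align 1) → ends 131
payload_len at 131 (size 1, align 1) → ends 132
proto at 132 (size 1, align 1) → ends 133
tail pad 3 to reach multiple of 8
total 136 bytes, alignment 8
144 − 136 = 8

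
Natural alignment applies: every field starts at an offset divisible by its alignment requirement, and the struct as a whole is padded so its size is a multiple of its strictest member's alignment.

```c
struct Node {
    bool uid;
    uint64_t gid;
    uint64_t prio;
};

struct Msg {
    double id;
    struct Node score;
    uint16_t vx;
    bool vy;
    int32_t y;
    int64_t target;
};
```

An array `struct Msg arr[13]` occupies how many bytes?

624

Node: @0: uid [1B, align 1] → 1; +7 pad (align 8); @8: gid [8B, align 8] → 16; @16: prio [8B, align 8] → 24; size 24, align 8
@0: id [8B, align 8] → 8
@8: score [24B, align 8] → 32
@32: vx [2B, align 2] → 34
@34: vy [1B, align 1] → 35
+1 pad (align 4)
@36: y [4B, align 4] → 40
@40: target [8B, align 8] → 48
size 48, align 8
array of 13: 13 × 48 = 624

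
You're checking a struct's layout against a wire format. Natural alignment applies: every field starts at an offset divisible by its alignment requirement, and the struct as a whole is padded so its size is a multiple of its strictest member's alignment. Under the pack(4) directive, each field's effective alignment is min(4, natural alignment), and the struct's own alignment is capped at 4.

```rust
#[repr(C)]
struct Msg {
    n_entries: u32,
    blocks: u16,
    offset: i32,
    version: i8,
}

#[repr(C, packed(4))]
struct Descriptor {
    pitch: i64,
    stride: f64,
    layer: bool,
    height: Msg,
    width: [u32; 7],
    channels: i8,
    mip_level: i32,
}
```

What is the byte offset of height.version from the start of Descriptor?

Msg: n_entries at 0 (size 4, align 4) → ends 4; blocks at 4 (size 2, align 2) → ends 6; pad 2 to align 4 for offset; offset at 8 (size 4, align 4) → ends 12; version at 12 (size 1, align 1) → ends 13; tail pad 3 to reach multiple of 4; total 16 bytes, alignment 4
pitch at 0 (size 8, align 4) → ends 8
stride at 8 (size 8, align 4) → ends 16
layer at 16 (size 1, align 1) → ends 17
pad 3 to align 4 for height
height at 20 (size 16, align 4) → ends 36
within Msg: version at 12
20 + 12 = 32

32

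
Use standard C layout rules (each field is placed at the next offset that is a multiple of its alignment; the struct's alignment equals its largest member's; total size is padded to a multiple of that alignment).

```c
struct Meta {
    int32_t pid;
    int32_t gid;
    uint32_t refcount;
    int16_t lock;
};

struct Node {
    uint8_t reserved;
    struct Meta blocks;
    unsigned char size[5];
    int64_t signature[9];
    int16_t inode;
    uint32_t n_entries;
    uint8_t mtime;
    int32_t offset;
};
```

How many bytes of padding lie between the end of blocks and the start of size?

0

Meta: 0..4  pid  (4B, 4-aligned); 4..8  gid  (4B, 4-aligned); 8..12  refcount  (4B, 4-aligned); 12..14  lock  (2B, 2-aligned); 14..16  -- tail padding (2B); sizeof = 16, alignof = 4
0..1  reserved  (1B, 1-aligned)
1..4  -- padding (3B)
4..20  blocks  (16B, 4-aligned)
20..25  size  (5B, 1-aligned)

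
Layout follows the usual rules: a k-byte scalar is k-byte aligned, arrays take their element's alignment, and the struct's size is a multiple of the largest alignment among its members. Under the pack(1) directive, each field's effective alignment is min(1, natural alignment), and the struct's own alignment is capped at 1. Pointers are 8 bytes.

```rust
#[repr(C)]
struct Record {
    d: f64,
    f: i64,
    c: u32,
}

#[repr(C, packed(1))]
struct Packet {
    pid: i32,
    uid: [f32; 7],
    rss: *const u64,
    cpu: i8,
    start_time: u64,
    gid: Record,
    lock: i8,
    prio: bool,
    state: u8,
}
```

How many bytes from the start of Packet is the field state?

75

Record: @0: d [8B, align 8] → 8; @8: f [8B, align 8] → 16; @16: c [4B, align 4] → 20; +4 tail pad (align 8); size 24, align 8
@0: pid [4B, align 1] → 4
@4: uid [28B, align 1] → 32
@32: rss [8B, align 1] → 40
@40: cpu [1B, align 1] → 41
@41: start_time [8B, align 1] → 49
@49: gid [24B, align 1] → 73
@73: lock [1B, align 1] → 74
@74: prio [1B, align 1] → 75
@75: state [1B, align 1] → 76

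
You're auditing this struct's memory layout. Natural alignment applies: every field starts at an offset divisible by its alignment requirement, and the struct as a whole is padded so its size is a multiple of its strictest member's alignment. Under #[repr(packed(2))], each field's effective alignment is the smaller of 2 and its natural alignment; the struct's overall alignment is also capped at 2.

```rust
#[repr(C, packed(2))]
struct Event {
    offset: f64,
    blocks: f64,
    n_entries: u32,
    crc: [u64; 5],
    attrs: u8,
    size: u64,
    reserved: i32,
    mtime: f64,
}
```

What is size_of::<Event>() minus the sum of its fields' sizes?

0..8  offset  (8B, 2-aligned)
8..16  blocks  (8B, 2-aligned)
16..20  n_entries  (4B, 2-aligned)
20..60  crc  (40B, 2-aligned)
60..61  attrs  (1B, 1-aligned)
61..62  -- padding (1B)
62..70  size  (8B, 2-aligned)
70..74  reserved  (4B, 2-aligned)
74..82  mtime  (8B, 2-aligned)
sizeof = 82, alignof = 2
data bytes 81, size 82 → padding 1

1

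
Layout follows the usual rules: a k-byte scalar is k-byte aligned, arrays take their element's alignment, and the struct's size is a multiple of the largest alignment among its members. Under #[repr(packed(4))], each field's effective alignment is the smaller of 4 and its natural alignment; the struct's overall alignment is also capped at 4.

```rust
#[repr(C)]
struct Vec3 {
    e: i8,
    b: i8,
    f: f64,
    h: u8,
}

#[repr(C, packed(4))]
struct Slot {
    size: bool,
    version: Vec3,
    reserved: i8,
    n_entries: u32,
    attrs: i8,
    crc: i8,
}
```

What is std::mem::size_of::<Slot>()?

40

Vec3: 0..1  e  (1B, 1-aligned); 1..2  b  (1B, 1-aligned); 2..8  -- padding (6B); 8..16  f  (8B, 8-aligned); 16..17  h  (1B, 1-aligned); 17..24  -- tail padding (7B); sizeof = 24, alignof = 8
0..1  size  (1B, 1-aligned)
1..4  -- padding (3B)
4..28  version  (24B, 4-aligned)
28..29  reserved  (1B, 1-aligned)
29..32  -- padding (3B)
32..36  n_entries  (4B, 4-aligned)
36..37  attrs  (1B, 1-aligned)
37..38  crc  (1B, 1-aligned)
38..40  -- tail padding (2B)
sizeof = 40, alignof = 4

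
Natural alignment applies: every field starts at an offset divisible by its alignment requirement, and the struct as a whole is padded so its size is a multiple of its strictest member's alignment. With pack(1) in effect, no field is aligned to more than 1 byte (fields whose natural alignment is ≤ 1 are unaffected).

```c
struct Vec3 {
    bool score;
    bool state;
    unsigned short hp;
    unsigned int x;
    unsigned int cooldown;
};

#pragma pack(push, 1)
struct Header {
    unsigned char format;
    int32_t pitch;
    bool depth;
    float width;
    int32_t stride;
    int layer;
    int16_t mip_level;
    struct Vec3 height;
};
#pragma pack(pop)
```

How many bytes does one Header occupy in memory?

32 bytes

Vec3: 0..1  score  (1B, 1-aligned); 1..2  state  (1B, 1-aligned); 2..4  hp  (2B, 2-aligned); 4..8  x  (4B, 4-aligned); 8..12  cooldown  (4B, 4-aligned); sizeof = 12, alignof = 4
0..1  format  (1B, 1-aligned)
1..5  pitch  (4B, 1-aligned)
5..6  depth  (1B, 1-aligned)
6..10  width  (4B, 1-aligned)
10..14  stride  (4B, 1-aligned)
14..18  layer  (4B, 1-aligned)
18..20  mip_level  (2B, 1-aligned)
20..32  height  (12B, 1-aligned)
sizeof = 32, alignof = 1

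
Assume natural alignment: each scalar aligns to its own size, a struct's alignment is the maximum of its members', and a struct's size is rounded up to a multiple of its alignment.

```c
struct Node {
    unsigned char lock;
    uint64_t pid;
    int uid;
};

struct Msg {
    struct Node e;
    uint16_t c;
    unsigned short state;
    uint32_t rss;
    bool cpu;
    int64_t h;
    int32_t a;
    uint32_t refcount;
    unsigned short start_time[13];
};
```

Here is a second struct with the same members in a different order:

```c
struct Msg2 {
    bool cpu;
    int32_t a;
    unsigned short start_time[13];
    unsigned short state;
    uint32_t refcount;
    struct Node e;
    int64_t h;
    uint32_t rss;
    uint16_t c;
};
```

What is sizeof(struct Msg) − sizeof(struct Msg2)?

Node: lock at 0 (size 1, align 1) → ends 1; pad 7 to align 8 for pid; pid at 8 (size 8, align 8) → ends 16; uid at 16 (size 4, align 4) → ends 20; tail pad 4 to reach multiple of 8; total 24 bytes, alignment 8
e at 0 (size 24, align 8) → ends 24
c at 24 (size 2, align 2) → ends 26
state at 26 (size 2, align 2) → ends 28
rss at 28 (size 4, align 4) → ends 32
cpu at 32 (size 1, align 1) → ends 33
pad 7 to align 8 for h
h at 40 (size 8, align 8) → ends 48
a at 48 (size 4, align 4) → ends 52
refcount at 52 (size 4, align 4) → ends 56
start_time at 56 (size 26, align 2) → ends 82
tail pad 6 to reach multiple of 8
total 88 bytes, alignment 8
— Msg2 —
cpu at 0 (size 1, align 1) → ends 1
pad 3 to align 4 for a
a at 4 (size 4, align 4) → ends 8
start_time at 8 (size 26, align 2) → ends 34
state at 34 (size 2, align 2) → ends 36
refcount at 36 (size 4, align 4) → ends 40
e at 40 (size 24, align 8) → ends 64
h at 64 (size 8, align 8) → ends 72
rss at 72 (size 4, align 4) → ends 76
c at 76 (size 2, align 2) → ends 78
tail pad 2 to reach multiple of 8
total 80 bytes, alignment 8
88 − 80 = 8

8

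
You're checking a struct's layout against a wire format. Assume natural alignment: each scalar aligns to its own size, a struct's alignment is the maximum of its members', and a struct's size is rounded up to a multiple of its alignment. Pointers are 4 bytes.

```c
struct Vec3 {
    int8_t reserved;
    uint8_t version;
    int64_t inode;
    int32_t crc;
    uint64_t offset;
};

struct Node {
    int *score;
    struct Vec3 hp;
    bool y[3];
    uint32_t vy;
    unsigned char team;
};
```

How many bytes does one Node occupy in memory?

56

Vec3: reserved at 0 (size 1, align 1) → ends 1; version at 1 (size 1, align 1) → ends 2; pad 6 to align 8 for inode; inode at 8 (size 8, align 8) → ends 16; crc at 16 (size 4, align 4) → ends 20; pad 4 to align 8 for offset; offset at 24 (size 8, align 8) → ends 32; total 32 bytes, alignment 8
score at 0 (size 4, align 4) → ends 4
pad 4 to align 8 for hp
hp at 8 (size 32, align 8) → ends 40
y at 40 (size 3, align 1) → ends 43
pad 1 to align 4 for vy
vy at 44 (size 4, align 4) → ends 48
team at 48 (size 1, align 1) → ends 49
tail pad 7 to reach multiple of 8
total 56 bytes, alignment 8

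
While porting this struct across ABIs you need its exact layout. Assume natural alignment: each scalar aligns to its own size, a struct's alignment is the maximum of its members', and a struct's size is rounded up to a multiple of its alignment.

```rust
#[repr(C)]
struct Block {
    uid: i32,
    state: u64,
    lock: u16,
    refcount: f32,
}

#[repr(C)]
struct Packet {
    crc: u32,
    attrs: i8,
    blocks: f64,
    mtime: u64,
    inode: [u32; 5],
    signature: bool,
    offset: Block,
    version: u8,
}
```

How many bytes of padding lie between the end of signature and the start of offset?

3

Block: uid at 0 (size 4, align 4) → ends 4; pad 4 to align 8 for state; state at 8 (size 8, align 8) → ends 16; lock at 16 (size 2, align 2) → ends 18; pad 2 to align 4 for refcount; refcount at 20 (size 4, align 4) → ends 24; total 24 bytes, alignment 8
crc at 0 (size 4, align 4) → ends 4
attrs at 4 (size 1, align 1) → ends 5
pad 3 to align 8 for blocks
blocks at 8 (size 8, align 8) → ends 16
mtime at 16 (size 8, align 8) → ends 24
inode at 24 (size 20, align 4) → ends 44
signature at 44 (size 1, align 1) → ends 45
pad 3 to align 8 for offset
offset at 48 (size 24, align 8) → ends 72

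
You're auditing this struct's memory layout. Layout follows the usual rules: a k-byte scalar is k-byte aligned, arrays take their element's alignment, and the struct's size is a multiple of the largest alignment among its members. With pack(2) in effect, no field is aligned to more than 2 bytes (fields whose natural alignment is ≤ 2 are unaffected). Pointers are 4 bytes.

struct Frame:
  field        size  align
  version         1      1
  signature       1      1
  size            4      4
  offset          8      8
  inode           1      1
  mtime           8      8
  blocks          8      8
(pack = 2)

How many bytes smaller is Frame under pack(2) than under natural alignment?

natural layout:
  version at 0 (size 1, align 1) → ends 1
  signature at 1 (size 1, align 1) → ends 2
  pad 2 to align 4 for size
  size at 4 (size 4, align 4) → ends 8
  offset at 8 (size 8, align 8) → ends 16
  inode at 16 (size 1, align 1) → ends 17
  pad 7 to align 8 for mtime
  mtime at 24 (size 8, align 8) → ends 32
  blocks at 32 (size 8, align 8) → ends 40
  total 40 bytes, alignment 8
packed(2) layout:
  version at 0 (size 1, align 1) → ends 1
  signature at 1 (size 1, align 1) → ends 2
  size at 2 (size 4, align 2) → ends 6
  offset at 6 (size 8, align 2) → ends 14
  inode at 14 (size 1, align 1) → ends 15
  pad 1 to align 2 for mtime
  mtime at 16 (size 8, align 2) → ends 24
  blocks at 24 (size 8, align 2) → ends 32
  total 32 bytes, alignment 2
40 − 32 = 8

8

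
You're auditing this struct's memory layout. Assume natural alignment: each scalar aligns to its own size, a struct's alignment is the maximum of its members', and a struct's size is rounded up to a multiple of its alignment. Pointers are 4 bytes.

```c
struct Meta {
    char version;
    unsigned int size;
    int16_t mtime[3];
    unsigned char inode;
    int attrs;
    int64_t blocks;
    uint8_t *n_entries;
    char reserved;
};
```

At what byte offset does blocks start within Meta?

0..1  version  (1B, 1-aligned)
1..4  -- padding (3B)
4..8  size  (4B, 4-aligned)
8..14  mtime  (6B, 2-aligned)
14..15  inode  (1B, 1-aligned)
15..16  -- padding (1B)
16..20  attrs  (4B, 4-aligned)
20..24  -- padding (4B)
24..32  blocks  (8B, 8-aligned)

24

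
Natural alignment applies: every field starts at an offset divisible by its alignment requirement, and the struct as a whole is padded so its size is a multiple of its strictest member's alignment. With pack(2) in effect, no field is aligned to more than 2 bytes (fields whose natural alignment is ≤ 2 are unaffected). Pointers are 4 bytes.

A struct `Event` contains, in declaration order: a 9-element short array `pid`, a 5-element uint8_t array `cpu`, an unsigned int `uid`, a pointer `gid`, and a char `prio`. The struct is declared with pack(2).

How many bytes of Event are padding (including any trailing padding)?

2

pid at 0 (size 18, align 2) → ends 18
cpu at 18 (size 5, align 1) → ends 23
pad 1 to align 2 for uid
uid at 24 (size 4, align 2) → ends 28
gid at 28 (size 4, align 2) → ends 32
prio at 32 (size 1, align 1) → ends 33
tail pad 1 to reach multiple of 2
total 34 bytes, alignment 2
data bytes 32, size 34 → padding 2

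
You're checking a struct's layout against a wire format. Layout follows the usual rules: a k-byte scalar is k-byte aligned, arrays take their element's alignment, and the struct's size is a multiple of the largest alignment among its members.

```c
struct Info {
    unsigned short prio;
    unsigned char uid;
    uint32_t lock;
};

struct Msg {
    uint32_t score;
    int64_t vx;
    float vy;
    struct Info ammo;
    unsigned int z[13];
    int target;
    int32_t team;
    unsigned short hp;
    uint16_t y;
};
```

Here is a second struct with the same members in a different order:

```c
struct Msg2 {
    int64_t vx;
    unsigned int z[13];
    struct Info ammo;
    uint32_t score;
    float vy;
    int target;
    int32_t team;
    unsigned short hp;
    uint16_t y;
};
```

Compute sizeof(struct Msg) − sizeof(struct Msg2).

Info: 0..2  prio  (2B, 2-aligned); 2..3  uid  (1B, 1-aligned); 3..4  -- padding (1B); 4..8  lock  (4B, 4-aligned); sizeof = 8, alignof = 4
0..4  score  (4B, 4-aligned)
4..8  -- padding (4B)
8..16  vx  (8B, 8-aligned)
16..20  vy  (4B, 4-aligned)
20..28  ammo  (8B, 4-aligned)
28..80  z  (52B, 4-aligned)
80..84  target  (4B, 4-aligned)
84..88  team  (4B, 4-aligned)
88..90  hp  (2B, 2-aligned)
90..92  y  (2B, 2-aligned)
92..96  -- tail padding (4B)
sizeof = 96, alignof = 8
— Msg2 —
0..8  vx  (8B, 8-aligned)
8..60  z  (52B, 4-aligned)
60..68  ammo  (8B, 4-aligned)
68..72  score  (4B, 4-aligned)
72..76  vy  (4B, 4-aligned)
76..80  target  (4B, 4-aligned)
80..84  team  (4B, 4-aligned)
84..86  hp  (2B, 2-aligned)
86..88  y  (2B, 2-aligned)
sizeof = 88, alignof = 8
96 − 88 = 8

8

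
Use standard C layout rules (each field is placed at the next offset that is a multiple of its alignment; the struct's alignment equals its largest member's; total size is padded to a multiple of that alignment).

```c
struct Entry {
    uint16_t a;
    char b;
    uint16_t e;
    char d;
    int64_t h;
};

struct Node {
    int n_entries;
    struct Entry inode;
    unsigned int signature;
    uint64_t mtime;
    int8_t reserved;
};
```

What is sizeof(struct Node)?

Entry: a at 0 (size 2, align 2) → ends 2; b at 2 (size 1, align 1) → ends 3; pad 1 to align 2 for e; e at 4 (size 2, align 2) → ends 6; d at 6 (size 1, align 1) → ends 7; pad 1 to align 8 for h; h at 8 (size 8, align 8) → ends 16; total 16 bytes, alignment 8
n_entries at 0 (size 4, align 4) → ends 4
pad 4 to align 8 for inode
inode at 8 (size 16, align 8) → ends 24
signature at 24 (size 4, align 4) → ends 28
pad 4 to align 8 for mtime
mtime at 32 (size 8, align 8) → ends 40
reserved at 40 (size 1, align 1) → ends 41
tail pad 7 to reach multiple of 8
total 48 bytes, alignment 8

48 bytes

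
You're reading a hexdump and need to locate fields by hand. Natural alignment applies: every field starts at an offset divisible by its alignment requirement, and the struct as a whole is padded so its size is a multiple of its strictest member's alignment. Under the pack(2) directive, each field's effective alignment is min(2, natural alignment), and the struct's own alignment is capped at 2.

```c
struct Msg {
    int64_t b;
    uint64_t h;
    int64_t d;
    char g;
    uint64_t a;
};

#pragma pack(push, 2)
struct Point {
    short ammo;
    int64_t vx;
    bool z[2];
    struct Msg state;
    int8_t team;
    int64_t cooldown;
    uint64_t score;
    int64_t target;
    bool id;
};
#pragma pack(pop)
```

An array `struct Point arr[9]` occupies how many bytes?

720

Msg: 0..8  b  (8B, 8-aligned); 8..16  h  (8B, 8-aligned); 16..24  d  (8B, 8-aligned); 24..25  g  (1B, 1-aligned); 25..32  -- padding (7B); 32..40  a  (8B, 8-aligned); sizeof = 40, alignof = 8
0..2  ammo  (2B, 2-aligned)
2..10  vx  (8B, 2-aligned)
10..12  z  (2B, 1-aligned)
12..52  state  (40B, 2-aligned)
52..53  team  (1B, 1-aligned)
53..54  -- padding (1B)
54..62  cooldown  (8B, 2-aligned)
62..70  score  (8B, 2-aligned)
70..78  target  (8B, 2-aligned)
78..79  id  (1B, 1-aligned)
79..80  -- tail padding (1B)
sizeof = 80, alignof = 2
array of 9: 9 × 80 = 720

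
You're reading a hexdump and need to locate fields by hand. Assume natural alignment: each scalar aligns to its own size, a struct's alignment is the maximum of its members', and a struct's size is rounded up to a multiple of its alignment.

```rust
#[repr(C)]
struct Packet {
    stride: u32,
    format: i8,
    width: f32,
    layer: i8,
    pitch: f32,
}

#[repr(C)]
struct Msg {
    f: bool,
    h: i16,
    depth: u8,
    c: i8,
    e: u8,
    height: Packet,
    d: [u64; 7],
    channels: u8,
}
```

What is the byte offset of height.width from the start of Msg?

Packet: 0..4  stride  (4B, 4-aligned); 4..5  format  (1B, 1-aligned); 5..8  -- padding (3B); 8..12  width  (4B, 4-aligned); 12..13  layer  (1B, 1-aligned); 13..16  -- padding (3B); 16..20  pitch  (4B, 4-aligned); sizeof = 20, alignof = 4
0..1  f  (1B, 1-aligned)
1..2  -- padding (1B)
2..4  h  (2B, 2-aligned)
4..5  depth  (1B, 1-aligned)
5..6  c  (1B, 1-aligned)
6..7  e  (1B, 1-aligned)
7..8  -- padding (1B)
8..28  height  (20B, 4-aligned)
within Packet: width at 8
8 + 8 = 16

16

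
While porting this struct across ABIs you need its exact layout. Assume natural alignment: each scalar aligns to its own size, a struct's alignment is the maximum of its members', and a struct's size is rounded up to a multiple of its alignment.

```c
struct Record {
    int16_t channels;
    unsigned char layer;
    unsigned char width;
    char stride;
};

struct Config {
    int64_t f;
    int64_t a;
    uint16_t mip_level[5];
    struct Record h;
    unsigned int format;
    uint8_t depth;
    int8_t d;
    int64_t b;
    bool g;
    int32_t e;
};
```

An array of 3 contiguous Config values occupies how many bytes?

168

Record: @0: channels [2B, align 2] → 2; @2: layer [1B, align 1] → 3; @3: width [1B, align 1] → 4; @4: stride [1B, align 1] → 5; +1 tail pad (align 2); size 6, align 2
@0: f [8B, align 8] → 8
@8: a [8B, align 8] → 16
@16: mip_level [10B, align 2] → 26
@26: h [6B, align 2] → 32
@32: format [4B, align 4] → 36
@36: depth [1B, align 1] → 37
@37: d [1B, align 1] → 38
+2 pad (align 8)
@40: b [8B, align 8] → 48
@48: g [1B, align 1] → 49
+3 pad (align 4)
@52: e [4B, align 4] → 56
size 56, align 8
array of 3: 3 × 56 = 168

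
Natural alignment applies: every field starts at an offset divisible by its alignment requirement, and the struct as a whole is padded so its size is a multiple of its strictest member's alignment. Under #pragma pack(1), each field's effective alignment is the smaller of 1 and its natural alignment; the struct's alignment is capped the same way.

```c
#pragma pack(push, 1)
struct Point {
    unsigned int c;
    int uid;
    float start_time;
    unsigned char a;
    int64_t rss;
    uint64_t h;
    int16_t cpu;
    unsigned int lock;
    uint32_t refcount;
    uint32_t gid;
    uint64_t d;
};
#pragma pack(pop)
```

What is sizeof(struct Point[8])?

408

0..4  c  (4B, 1-aligned)
4..8  uid  (4B, 1-aligned)
8..12  start_time  (4B, 1-aligned)
12..13  a  (1B, 1-aligned)
13..21  rss  (8B, 1-aligned)
21..29  h  (8B, 1-aligned)
29..31  cpu  (2B, 1-aligned)
31..35  lock  (4B, 1-aligned)
35..39  refcount  (4B, 1-aligned)
39..43  gid  (4B, 1-aligned)
43..51  d  (8B, 1-aligned)
sizeof = 51, alignof = 1
array of 8: 8 × 51 = 408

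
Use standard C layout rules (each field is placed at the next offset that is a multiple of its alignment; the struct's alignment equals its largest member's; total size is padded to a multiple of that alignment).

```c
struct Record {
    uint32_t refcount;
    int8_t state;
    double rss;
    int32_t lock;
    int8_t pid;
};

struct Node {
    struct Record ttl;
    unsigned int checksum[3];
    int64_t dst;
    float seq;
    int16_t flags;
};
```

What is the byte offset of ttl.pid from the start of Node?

Record: @0: refcount [4B, align 4] → 4; @4: state [1B, align 1] → 5; +3 pad (align 8); @8: rss [8B, align 8] → 16; @16: lock [4B, align 4] → 20; @20: pid [1B, align 1] → 21; +3 tail pad (align 8); size 24, align 8
@0: ttl [24B, align 8] → 24
within Record: pid at 20
0 + 20 = 20

20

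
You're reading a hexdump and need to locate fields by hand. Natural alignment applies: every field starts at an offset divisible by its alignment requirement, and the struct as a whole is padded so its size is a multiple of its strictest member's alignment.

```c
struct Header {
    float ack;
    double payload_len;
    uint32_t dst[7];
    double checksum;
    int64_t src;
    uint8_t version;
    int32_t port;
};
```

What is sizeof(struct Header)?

0..4  ack  (4B, 4-aligned)
4..8  -- padding (4B)
8..16  payload_len  (8B, 8-aligned)
16..44  dst  (28B, 4-aligned)
44..48  -- padding (4B)
48..56  checksum  (8B, 8-aligned)
56..64  src  (8B, 8-aligned)
64..65  version  (1B, 1-aligned)
65..68  -- padding (3B)
68..72  port  (4B, 4-aligned)
sizeof = 72, alignof = 8

72 bytes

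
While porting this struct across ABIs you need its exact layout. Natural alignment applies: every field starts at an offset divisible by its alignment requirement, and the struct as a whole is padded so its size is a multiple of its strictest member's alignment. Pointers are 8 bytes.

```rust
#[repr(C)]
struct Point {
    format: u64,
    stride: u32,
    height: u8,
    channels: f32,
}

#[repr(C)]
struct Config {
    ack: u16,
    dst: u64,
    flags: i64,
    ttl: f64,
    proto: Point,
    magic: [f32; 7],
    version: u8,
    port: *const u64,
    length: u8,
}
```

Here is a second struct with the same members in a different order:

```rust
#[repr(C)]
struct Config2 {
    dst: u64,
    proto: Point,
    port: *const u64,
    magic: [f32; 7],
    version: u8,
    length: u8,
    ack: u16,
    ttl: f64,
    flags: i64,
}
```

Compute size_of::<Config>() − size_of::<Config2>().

Point: 0..8  format  (8B, 8-aligned); 8..12  stride  (4B, 4-aligned); 12..13  height  (1B, 1-aligned); 13..16  -- padding (3B); 16..20  channels  (4B, 4-aligned); 20..24  -- tail padding (4B); sizeof = 24, alignof = 8
0..2  ack  (2B, 2-aligned)
2..8  -- padding (6B)
8..16  dst  (8B, 8-aligned)
16..24  flags  (8B, 8-aligned)
24..32  ttl  (8B, 8-aligned)
32..56  proto  (24B, 8-aligned)
56..84  magic  (28B, 4-aligned)
84..85  version  (1B, 1-aligned)
85..88  -- padding (3B)
88..96  port  (8B, 8-aligned)
96..97  length  (1B, 1-aligned)
97..104  -- tail padding (7B)
sizeof = 104, alignof = 8
— Config2 —
0..8  dst  (8B, 8-aligned)
8..32  proto  (24B, 8-aligned)
32..40  port  (8B, 8-aligned)
40..68  magic  (28B, 4-aligned)
68..69  version  (1B, 1-aligned)
69..70  length  (1B, 1-aligned)
70..72  ack  (2B, 2-aligned)
72..80  ttl  (8B, 8-aligned)
80..88  flags  (8B, 8-aligned)
sizeof = 88, alignof = 8
104 − 88 = 16

16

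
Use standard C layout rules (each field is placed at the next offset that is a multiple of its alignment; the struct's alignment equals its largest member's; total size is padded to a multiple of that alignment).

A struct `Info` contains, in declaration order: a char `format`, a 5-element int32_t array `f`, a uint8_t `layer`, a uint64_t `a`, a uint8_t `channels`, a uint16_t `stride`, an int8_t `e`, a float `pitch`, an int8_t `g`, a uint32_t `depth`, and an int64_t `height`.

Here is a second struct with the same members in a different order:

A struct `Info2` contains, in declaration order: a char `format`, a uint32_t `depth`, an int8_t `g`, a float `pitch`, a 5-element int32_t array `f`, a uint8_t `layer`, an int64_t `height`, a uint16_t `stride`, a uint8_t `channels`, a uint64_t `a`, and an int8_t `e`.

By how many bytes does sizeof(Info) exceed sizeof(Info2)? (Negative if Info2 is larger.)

format at 0 (size 1, align 1) → ends 1
pad 3 to align 4 for f
f at 4 (size 20, align 4) → ends 24
layer at 24 (size 1, align 1) → ends 25
pad 7 to align 8 for a
a at 32 (size 8, align 8) → ends 40
channels at 40 (size 1, align 1) → ends 41
pad 1 to align 2 for stride
stride at 42 (size 2, align 2) → ends 44
e at 44 (size 1, align 1) → ends 45
pad 3 to align 4 for pitch
pitch at 48 (size 4, align 4) → ends 52
g at 52 (size 1, align 1) → ends 53
pad 3 to align 4 for depth
depth at 56 (size 4, align 4) → ends 60
pad 4 to align 8 for height
height at 64 (size 8, align 8) → ends 72
total 72 bytes, alignment 8
— Info2 —
format at 0 (size 1, align 1) → ends 1
pad 3 to align 4 for depth
depth at 4 (size 4, align 4) → ends 8
g at 8 (size 1, align 1) → ends 9
pad 3 to align 4 for pitch
pitch at 12 (size 4, align 4) → ends 16
f at 16 (size 20, align 4) → ends 36
layer at 36 (size 1, align 1) → ends 37
pad 3 to align 8 for height
height at 40 (size 8, align 8) → ends 48
stride at 48 (size 2, align 2) → ends 50
channels at 50 (size 1, align 1) → ends 51
pad 5 to align 8 for a
a at 56 (size 8, align 8) → ends 64
e at 64 (size 1, align 1) → ends 65
tail pad 7 to reach multiple of 8
total 72 bytes, alignment 8
72 − 72 = 0

0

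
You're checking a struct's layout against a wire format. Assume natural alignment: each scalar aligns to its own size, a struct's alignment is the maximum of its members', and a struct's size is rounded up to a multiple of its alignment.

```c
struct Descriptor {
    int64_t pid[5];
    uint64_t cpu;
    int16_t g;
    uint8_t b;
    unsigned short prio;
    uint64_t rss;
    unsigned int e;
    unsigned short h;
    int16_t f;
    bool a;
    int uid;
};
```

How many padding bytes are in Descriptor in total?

6

pid at 0 (size 40, align 8) → ends 40
cpu at 40 (size 8, align 8) → ends 48
g at 48 (size 2, align 2) → ends 50
b at 50 (size 1, align 1) → ends 51
pad 1 to align 2 for prio
prio at 52 (size 2, align 2) → ends 54
pad 2 to align 8 for rss
rss at 56 (size 8, align 8) → ends 64
e at 64 (size 4, align 4) → ends 68
h at 68 (size 2, align 2) → ends 70
f at 70 (size 2, align 2) → ends 72
a at 72 (size 1, align 1) → ends 73
pad 3 to align 4 for uid
uid at 76 (size 4, align 4) → ends 80
total 80 bytes, alignment 8
data bytes 74, size 80 → padding 6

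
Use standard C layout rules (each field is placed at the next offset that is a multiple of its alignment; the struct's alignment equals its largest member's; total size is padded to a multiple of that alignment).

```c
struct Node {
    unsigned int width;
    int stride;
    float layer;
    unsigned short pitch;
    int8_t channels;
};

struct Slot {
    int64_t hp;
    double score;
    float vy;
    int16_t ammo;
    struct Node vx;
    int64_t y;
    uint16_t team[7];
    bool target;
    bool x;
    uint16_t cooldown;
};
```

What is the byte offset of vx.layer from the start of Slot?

32

Node: width at 0 (size 4, align 4) → ends 4; stride at 4 (size 4, align 4) → ends 8; layer at 8 (size 4, align 4) → ends 12; pitch at 12 (size 2, align 2) → ends 14; channels at 14 (size 1, align 1) → ends 15; tail pad 1 to reach multiple of 4; total 16 bytes, alignment 4
hp at 0 (size 8, align 8) → ends 8
score at 8 (size 8, align 8) → ends 16
vy at 16 (size 4, align 4) → ends 20
ammo at 20 (size 2, align 2) → ends 22
pad 2 to align 4 for vx
vx at 24 (size 16, align 4) → ends 40
within Node: layer at 8
24 + 8 = 32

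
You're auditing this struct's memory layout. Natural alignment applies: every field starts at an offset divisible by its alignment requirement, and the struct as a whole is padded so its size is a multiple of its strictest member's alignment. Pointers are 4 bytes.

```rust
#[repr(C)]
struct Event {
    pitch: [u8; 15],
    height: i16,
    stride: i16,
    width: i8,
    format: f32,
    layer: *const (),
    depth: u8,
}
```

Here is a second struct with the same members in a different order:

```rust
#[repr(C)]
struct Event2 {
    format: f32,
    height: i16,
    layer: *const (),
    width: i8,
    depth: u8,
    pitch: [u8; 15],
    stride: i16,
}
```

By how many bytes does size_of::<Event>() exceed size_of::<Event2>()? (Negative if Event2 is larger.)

4

pitch at 0 (size 15, align 1) → ends 15
pad 1 to align 2 for height
height at 16 (size 2, align 2) → ends 18
stride at 18 (size 2, align 2) → ends 20
width at 20 (size 1, align 1) → ends 21
pad 3 to align 4 for format
format at 24 (size 4, align 4) → ends 28
layer at 28 (size 4, align 4) → ends 32
depth at 32 (size 1, align 1) → ends 33
tail pad 3 to reach multiple of 4
total 36 bytes, alignment 4
— Event2 —
format at 0 (size 4, align 4) → ends 4
height at 4 (size 2, align 2) → ends 6
pad 2 to align 4 for layer
layer at 8 (size 4, align 4) → ends 12
width at 12 (size 1, align 1) → ends 13
depth at 13 (size 1, align 1) → ends 14
pitch at 14 (size 15, align 1) → ends 29
pad 1 to align 2 for stride
stride at 30 (size 2, align 2) → ends 32
total 32 bytes, alignment 4
36 − 32 = 4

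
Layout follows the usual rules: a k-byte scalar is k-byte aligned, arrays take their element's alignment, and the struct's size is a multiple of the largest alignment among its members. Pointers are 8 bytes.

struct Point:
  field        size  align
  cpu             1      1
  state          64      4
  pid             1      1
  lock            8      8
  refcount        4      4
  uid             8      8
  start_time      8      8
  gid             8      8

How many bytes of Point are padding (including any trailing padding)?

10

cpu at 0 (size 1, align 1) → ends 1
pad 3 to align 4 for state
state at 4 (size 64, align 4) → ends 68
pid at 68 (size 1, align 1) → ends 69
pad 3 to align 8 for lock
lock at 72 (size 8, align 8) → ends 80
refcount at 80 (size 4, align 4) → ends 84
pad 4 to align 8 for uid
uid at 88 (size 8, align 8) → ends 96
start_time at 96 (size 8, align 8) → ends 104
gid at 104 (size 8, align 8) → ends 112
total 112 bytes, alignment 8
data bytes 102, size 112 → padding 10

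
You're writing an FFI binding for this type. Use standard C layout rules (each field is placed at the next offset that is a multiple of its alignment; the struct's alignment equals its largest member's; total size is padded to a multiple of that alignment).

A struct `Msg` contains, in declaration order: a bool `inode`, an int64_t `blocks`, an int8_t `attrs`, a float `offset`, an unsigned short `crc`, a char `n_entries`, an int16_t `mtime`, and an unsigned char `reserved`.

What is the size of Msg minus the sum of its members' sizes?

@0: inode [1B, align 1] → 1
+7 pad (align 8)
@8: blocks [8B, align 8] → 16
@16: attrs [1B, align 1] → 17
+3 pad (align 4)
@20: offset [4B, align 4] → 24
@24: crc [2B, align 2] → 26
@26: n_entries [1B, align 1] → 27
+1 pad (align 2)
@28: mtime [2B, align 2] → 30
@30: reserved [1B, align 1] → 31
+1 tail pad (align 8)
size 32, align 8
data bytes 20, size 32 → padding 12

12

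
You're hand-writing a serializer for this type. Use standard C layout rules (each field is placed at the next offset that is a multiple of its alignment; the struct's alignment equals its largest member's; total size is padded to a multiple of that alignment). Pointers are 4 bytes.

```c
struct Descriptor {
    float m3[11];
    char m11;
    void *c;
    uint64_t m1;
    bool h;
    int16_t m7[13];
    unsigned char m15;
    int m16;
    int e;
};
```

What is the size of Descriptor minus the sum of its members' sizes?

11

0..44  m3  (44B, 4-aligned)
44..45  m11  (1B, 1-aligned)
45..48  -- padding (3B)
48..52  c  (4B, 4-aligned)
52..56  -- padding (4B)
56..64  m1  (8B, 8-aligned)
64..65  h  (1B, 1-aligned)
65..66  -- padding (1B)
66..92  m7  (26B, 2-aligned)
92..93  m15  (1B, 1-aligned)
93..96  -- padding (3B)
96..100  m16  (4B, 4-aligned)
100..104  e  (4B, 4-aligned)
sizeof = 104, alignof = 8
data bytes 93, size 104 → padding 11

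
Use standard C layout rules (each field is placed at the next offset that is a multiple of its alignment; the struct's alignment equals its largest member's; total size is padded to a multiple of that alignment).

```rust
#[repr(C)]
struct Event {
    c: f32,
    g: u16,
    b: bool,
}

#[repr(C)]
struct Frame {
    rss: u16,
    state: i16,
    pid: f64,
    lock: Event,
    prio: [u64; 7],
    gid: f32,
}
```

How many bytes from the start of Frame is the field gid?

80

Event: @0: c [4B, align 4] → 4; @4: g [2B, align 2] → 6; @6: b [1B, align 1] → 7; +1 tail pad (align 4); size 8, align 4
@0: rss [2B, align 2] → 2
@2: state [2B, align 2] → 4
+4 pad (align 8)
@8: pid [8B, align 8] → 16
@16: lock [8B, align 4] → 24
@24: prio [56B, align 8] → 80
@80: gid [4B, align 4] → 84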